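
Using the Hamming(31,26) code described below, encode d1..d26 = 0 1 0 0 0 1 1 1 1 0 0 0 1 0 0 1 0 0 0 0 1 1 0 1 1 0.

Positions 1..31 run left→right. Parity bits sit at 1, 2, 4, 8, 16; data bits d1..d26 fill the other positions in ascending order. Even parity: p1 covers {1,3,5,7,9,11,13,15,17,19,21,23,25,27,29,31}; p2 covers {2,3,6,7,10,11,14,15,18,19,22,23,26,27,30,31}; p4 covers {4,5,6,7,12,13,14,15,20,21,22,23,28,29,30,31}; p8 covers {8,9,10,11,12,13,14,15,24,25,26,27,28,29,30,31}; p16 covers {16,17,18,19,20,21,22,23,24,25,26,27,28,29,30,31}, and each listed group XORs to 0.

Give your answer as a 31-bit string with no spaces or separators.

0000100001111000010010000110110

Place data at non-parity positions: p1 p2 0 p4 1 0 0 p8 0 1 1 1 1 0 0 p16 0 1 0 0 1 0 0 0 0 1 1 0 1 1 0
p1 (pos 1,3,5,7,9,11,13,15,17,19,21,23,25,27,29,31): XOR of data positions = 0⊕1⊕0⊕0⊕1⊕1⊕0⊕0⊕0⊕1⊕0⊕0⊕1⊕1⊕0 = 0
p2 (pos 2,3,6,7,10,11,14,15,18,19,22,23,26,27,30,31): XOR of data positions = 0⊕0⊕0⊕1⊕1⊕0⊕0⊕1⊕0⊕0⊕0⊕1⊕1⊕1⊕0 = 0
p4 (pos 4,5,6,7,12,13,14,15,20,21,22,23,28,29,30,31): XOR of data positions = 1⊕0⊕0⊕1⊕1⊕0⊕0⊕0⊕1⊕0⊕0⊕0⊕1⊕1⊕0 = 0
p8 (pos 8,9,10,11,12,13,14,15,24,25,26,27,28,29,30,31): XOR of data positions = 0⊕1⊕1⊕1⊕1⊕0⊕0⊕0⊕0⊕1⊕1⊕0⊕1⊕1⊕0 = 0
p16 (pos 16,17,18,19,20,21,22,23,24,25,26,27,28,29,30,31): XOR of data positions = 0⊕1⊕0⊕0⊕1⊕0⊕0⊕0⊕0⊕1⊕1⊕0⊕1⊕1⊕0 = 0
Codeword: 0000100001111000010010000110110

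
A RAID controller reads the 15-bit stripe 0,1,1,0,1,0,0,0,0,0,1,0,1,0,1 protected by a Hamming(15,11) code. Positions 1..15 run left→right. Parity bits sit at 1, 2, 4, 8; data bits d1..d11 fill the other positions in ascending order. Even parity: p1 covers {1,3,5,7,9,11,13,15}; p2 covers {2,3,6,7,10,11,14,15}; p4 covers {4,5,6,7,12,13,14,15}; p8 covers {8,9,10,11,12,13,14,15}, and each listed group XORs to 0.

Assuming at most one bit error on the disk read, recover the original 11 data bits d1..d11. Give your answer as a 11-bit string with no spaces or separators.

s1 (pos 1,3,5,7,9,11,13,15): 0⊕1⊕1⊕0⊕0⊕1⊕1⊕1 = 1
s2 (pos 2,3,6,7,10,11,14,15): 1⊕1⊕0⊕0⊕0⊕1⊕0⊕1 = 0
s4 (pos 4,5,6,7,12,13,14,15): 0⊕1⊕0⊕0⊕0⊕1⊕0⊕1 = 1
s8 (pos 8,9,10,11,12,13,14,15): 0⊕0⊕0⊕1⊕0⊕1⊕0⊕1 = 1
Syndrome s8…s1 = 1101 → error at position 13.
Flip position 13: 011010000010101 → 011010000010001
Read data bits from positions 3,5,6,7,9,10,11,12,13,14,15: 11000010001

11000010001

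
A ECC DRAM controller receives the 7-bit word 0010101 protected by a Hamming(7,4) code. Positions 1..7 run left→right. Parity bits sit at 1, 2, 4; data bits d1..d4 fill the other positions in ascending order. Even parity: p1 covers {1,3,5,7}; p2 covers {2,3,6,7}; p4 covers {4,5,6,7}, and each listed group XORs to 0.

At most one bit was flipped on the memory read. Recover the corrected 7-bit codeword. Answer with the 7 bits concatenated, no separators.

s1 (pos 1,3,5,7): 0⊕1⊕1⊕1 = 1
s2 (pos 2,3,6,7): 0⊕1⊕0⊕1 = 0
s4 (pos 4,5,6,7): 0⊕1⊕0⊕1 = 0
Syndrome s4…s1 = 001 → error at position 1.
Flip position 1: 0010101 → 1010101

1010101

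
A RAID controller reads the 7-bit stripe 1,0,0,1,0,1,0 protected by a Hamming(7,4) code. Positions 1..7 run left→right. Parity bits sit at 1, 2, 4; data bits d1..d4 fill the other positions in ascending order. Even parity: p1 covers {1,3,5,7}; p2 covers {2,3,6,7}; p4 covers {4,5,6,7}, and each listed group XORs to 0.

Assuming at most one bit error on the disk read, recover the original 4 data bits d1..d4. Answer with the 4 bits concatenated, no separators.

1010

s1 (pos 1,3,5,7): 1⊕0⊕0⊕0 = 1
s2 (pos 2,3,6,7): 0⊕0⊕1⊕0 = 1
s4 (pos 4,5,6,7): 1⊕0⊕1⊕0 = 0
Syndrome s4…s1 = 011 → error at position 3.
Flip position 3: 1001010 → 1011010
Read data bits from positions 3,5,6,7: 1010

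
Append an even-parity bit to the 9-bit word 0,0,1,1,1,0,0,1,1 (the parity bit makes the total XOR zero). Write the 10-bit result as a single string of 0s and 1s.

XOR of the 9 data bits: 0⊕0⊕1⊕1⊕1⊕0⊕0⊕1⊕1 = 1
Parity bit = 1 (so all 10 bits XOR to 0).

0011100111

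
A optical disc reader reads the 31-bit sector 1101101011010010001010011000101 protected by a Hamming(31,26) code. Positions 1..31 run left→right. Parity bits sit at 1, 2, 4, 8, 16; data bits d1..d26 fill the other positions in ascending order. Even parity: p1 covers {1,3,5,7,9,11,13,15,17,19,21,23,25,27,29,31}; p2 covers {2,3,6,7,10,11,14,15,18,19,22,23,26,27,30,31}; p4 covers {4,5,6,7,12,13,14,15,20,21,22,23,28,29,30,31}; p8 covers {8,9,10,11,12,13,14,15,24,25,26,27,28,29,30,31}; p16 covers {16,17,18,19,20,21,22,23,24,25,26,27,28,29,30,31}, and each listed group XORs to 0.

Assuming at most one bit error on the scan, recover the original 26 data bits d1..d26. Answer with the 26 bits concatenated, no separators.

01011101001001010011000101

s1 (pos 1,3,5,7,9,11,13,15,17,19,21,23,25,27,29,31): 1⊕0⊕1⊕1⊕1⊕0⊕0⊕1⊕0⊕1⊕1⊕0⊕1⊕0⊕1⊕1 = 0
s2 (pos 2,3,6,7,10,11,14,15,18,19,22,23,26,27,30,31): 1⊕0⊕0⊕1⊕1⊕0⊕0⊕1⊕0⊕1⊕0⊕0⊕0⊕0⊕0⊕1 = 0
s4 (pos 4,5,6,7,12,13,14,15,20,21,22,23,28,29,30,31): 1⊕1⊕0⊕1⊕1⊕0⊕0⊕1⊕0⊕1⊕0⊕0⊕0⊕1⊕0⊕1 = 0
s8 (pos 8,9,10,11,12,13,14,15,24,25,26,27,28,29,30,31): 0⊕1⊕1⊕0⊕1⊕0⊕0⊕1⊕1⊕1⊕0⊕0⊕0⊕1⊕0⊕1 = 0
s16 (pos 16,17,18,19,20,21,22,23,24,25,26,27,28,29,30,31): 0⊕0⊕0⊕1⊕0⊕1⊕0⊕0⊕1⊕1⊕0⊕0⊕0⊕1⊕0⊕1 = 0
Syndrome s16…s1 = 00000 → no error.
Read data bits from positions 3,5,6,7,9,10,11,12,13,14,15,17,18,19,20,21,22,23,24,25,26,27,28,29,30,31: 01011101001001010011000101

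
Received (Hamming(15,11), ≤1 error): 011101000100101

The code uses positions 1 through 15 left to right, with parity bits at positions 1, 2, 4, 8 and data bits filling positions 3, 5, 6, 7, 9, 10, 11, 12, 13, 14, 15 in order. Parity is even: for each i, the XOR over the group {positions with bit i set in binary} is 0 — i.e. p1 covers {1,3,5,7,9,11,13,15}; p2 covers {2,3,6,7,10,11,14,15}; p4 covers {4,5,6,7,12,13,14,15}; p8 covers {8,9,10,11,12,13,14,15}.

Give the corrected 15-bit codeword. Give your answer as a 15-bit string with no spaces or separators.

s1 (pos 1,3,5,7,9,11,13,15): 0⊕1⊕0⊕0⊕0⊕0⊕1⊕1 = 1
s2 (pos 2,3,6,7,10,11,14,15): 1⊕1⊕1⊕0⊕1⊕0⊕0⊕1 = 1
s4 (pos 4,5,6,7,12,13,14,15): 1⊕0⊕1⊕0⊕0⊕1⊕0⊕1 = 0
s8 (pos 8,9,10,11,12,13,14,15): 0⊕0⊕1⊕0⊕0⊕1⊕0⊕1 = 1
Syndrome s8…s1 = 1011 → error at position 11.
Flip position 11: 011101000100101 → 011101000110101

011101000110101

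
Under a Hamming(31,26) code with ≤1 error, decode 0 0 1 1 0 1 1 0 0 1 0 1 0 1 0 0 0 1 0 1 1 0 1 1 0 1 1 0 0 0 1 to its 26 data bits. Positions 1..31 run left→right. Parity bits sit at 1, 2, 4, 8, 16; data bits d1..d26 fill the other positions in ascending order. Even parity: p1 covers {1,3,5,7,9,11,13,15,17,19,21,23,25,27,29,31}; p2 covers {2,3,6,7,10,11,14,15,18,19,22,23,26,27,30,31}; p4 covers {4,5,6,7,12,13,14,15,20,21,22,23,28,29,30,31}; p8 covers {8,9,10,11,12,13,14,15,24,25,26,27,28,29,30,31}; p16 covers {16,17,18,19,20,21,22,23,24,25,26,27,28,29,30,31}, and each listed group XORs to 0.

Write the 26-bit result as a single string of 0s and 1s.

10110100010010110110110001

s1 (pos 1,3,5,7,9,11,13,15,17,19,21,23,25,27,29,31): 0⊕1⊕0⊕1⊕0⊕0⊕0⊕0⊕0⊕0⊕1⊕1⊕0⊕1⊕0⊕1 = 0
s2 (pos 2,3,6,7,10,11,14,15,18,19,22,23,26,27,30,31): 0⊕1⊕1⊕1⊕1⊕0⊕1⊕0⊕1⊕0⊕0⊕1⊕1⊕1⊕0⊕1 = 0
s4 (pos 4,5,6,7,12,13,14,15,20,21,22,23,28,29,30,31): 1⊕0⊕1⊕1⊕1⊕0⊕1⊕0⊕1⊕1⊕0⊕1⊕0⊕0⊕0⊕1 = 1
s8 (pos 8,9,10,11,12,13,14,15,24,25,26,27,28,29,30,31): 0⊕0⊕1⊕0⊕1⊕0⊕1⊕0⊕1⊕0⊕1⊕1⊕0⊕0⊕0⊕1 = 1
s16 (pos 16,17,18,19,20,21,22,23,24,25,26,27,28,29,30,31): 0⊕0⊕1⊕0⊕1⊕1⊕0⊕1⊕1⊕0⊕1⊕1⊕0⊕0⊕0⊕1 = 0
Syndrome s16…s1 = 01100 → error at position 12.
Flip position 12: 0011011001010100010110110110001 → 0011011001000100010110110110001
Read data bits from positions 3,5,6,7,9,10,11,12,13,14,15,17,18,19,20,21,22,23,24,25,26,27,28,29,30,31: 10110100010010110110110001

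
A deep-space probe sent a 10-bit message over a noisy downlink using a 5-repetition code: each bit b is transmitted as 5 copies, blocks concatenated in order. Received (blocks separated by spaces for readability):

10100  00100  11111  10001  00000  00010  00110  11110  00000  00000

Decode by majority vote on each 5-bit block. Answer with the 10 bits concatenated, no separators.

0010000100

Block 1 (10100): 2 ones → 0
Block 2 (00100): 1 one → 0
Block 3 (11111): 5 ones → 1
Block 4 (10001): 2 ones → 0
Block 5 (00000): 0 ones → 0
Block 6 (00010): 1 one → 0
Block 7 (00110): 2 ones → 0
Block 8 (11110): 4 ones → 1
Block 9 (00000): 0 ones → 0
Block 10 (00000): 0 ones → 0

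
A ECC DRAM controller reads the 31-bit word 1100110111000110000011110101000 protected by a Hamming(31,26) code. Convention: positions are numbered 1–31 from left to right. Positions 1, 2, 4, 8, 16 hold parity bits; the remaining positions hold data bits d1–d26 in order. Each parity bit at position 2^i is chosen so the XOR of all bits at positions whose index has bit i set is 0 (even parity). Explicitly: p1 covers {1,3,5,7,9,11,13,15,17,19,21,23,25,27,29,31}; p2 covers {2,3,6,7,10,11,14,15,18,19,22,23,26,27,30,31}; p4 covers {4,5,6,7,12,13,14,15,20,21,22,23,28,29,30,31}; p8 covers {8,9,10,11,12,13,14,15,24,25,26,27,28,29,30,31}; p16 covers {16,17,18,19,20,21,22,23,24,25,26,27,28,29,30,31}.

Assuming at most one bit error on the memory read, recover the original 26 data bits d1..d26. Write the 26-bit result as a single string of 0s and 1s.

01101100011000011110101000

s1 (pos 1,3,5,7,9,11,13,15,17,19,21,23,25,27,29,31): 1⊕0⊕1⊕0⊕1⊕0⊕0⊕1⊕0⊕0⊕1⊕1⊕0⊕0⊕0⊕0 = 0
s2 (pos 2,3,6,7,10,11,14,15,18,19,22,23,26,27,30,31): 1⊕0⊕1⊕0⊕1⊕0⊕1⊕1⊕0⊕0⊕1⊕1⊕1⊕0⊕0⊕0 = 0
s4 (pos 4,5,6,7,12,13,14,15,20,21,22,23,28,29,30,31): 0⊕1⊕1⊕0⊕0⊕0⊕1⊕1⊕0⊕1⊕1⊕1⊕1⊕0⊕0⊕0 = 0
s8 (pos 8,9,10,11,12,13,14,15,24,25,26,27,28,29,30,31): 1⊕1⊕1⊕0⊕0⊕0⊕1⊕1⊕1⊕0⊕1⊕0⊕1⊕0⊕0⊕0 = 0
s16 (pos 16,17,18,19,20,21,22,23,24,25,26,27,28,29,30,31): 0⊕0⊕0⊕0⊕0⊕1⊕1⊕1⊕1⊕0⊕1⊕0⊕1⊕0⊕0⊕0 = 0
Syndrome s16…s1 = 00000 → no error.
Read data bits from positions 3,5,6,7,9,10,11,12,13,14,15,17,18,19,20,21,22,23,24,25,26,27,28,29,30,31: 01101100011000011110101000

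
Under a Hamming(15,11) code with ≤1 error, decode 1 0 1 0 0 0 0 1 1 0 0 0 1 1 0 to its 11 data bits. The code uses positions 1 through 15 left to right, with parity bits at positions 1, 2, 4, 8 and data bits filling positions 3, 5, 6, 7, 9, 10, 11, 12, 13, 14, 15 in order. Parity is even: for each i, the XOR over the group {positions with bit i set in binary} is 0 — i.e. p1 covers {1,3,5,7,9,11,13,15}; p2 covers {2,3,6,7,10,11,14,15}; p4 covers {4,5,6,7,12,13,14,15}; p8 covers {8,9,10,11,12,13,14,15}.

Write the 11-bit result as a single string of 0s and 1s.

10001000110

s1 (pos 1,3,5,7,9,11,13,15): 1⊕1⊕0⊕0⊕1⊕0⊕1⊕0 = 0
s2 (pos 2,3,6,7,10,11,14,15): 0⊕1⊕0⊕0⊕0⊕0⊕1⊕0 = 0
s4 (pos 4,5,6,7,12,13,14,15): 0⊕0⊕0⊕0⊕0⊕1⊕1⊕0 = 0
s8 (pos 8,9,10,11,12,13,14,15): 1⊕1⊕0⊕0⊕0⊕1⊕1⊕0 = 0
Syndrome s8…s1 = 0000 → no error.
Read data bits from positions 3,5,6,7,9,10,11,12,13,14,15: 10001000110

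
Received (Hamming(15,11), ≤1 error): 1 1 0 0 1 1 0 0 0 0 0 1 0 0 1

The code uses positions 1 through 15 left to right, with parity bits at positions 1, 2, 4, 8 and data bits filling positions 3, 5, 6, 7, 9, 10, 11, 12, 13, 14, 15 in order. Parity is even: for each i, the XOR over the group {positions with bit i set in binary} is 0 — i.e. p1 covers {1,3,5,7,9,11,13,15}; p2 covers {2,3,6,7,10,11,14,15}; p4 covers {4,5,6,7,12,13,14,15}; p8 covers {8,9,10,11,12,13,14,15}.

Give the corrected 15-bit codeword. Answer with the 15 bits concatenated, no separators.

111011000001001

s1 (pos 1,3,5,7,9,11,13,15): 1⊕0⊕1⊕0⊕0⊕0⊕0⊕1 = 1
s2 (pos 2,3,6,7,10,11,14,15): 1⊕0⊕1⊕0⊕0⊕0⊕0⊕1 = 1
s4 (pos 4,5,6,7,12,13,14,15): 0⊕1⊕1⊕0⊕1⊕0⊕0⊕1 = 0
s8 (pos 8,9,10,11,12,13,14,15): 0⊕0⊕0⊕0⊕1⊕0⊕0⊕1 = 0
Syndrome s8…s1 = 0011 → error at position 3.
Flip position 3: 110011000001001 → 111011000001001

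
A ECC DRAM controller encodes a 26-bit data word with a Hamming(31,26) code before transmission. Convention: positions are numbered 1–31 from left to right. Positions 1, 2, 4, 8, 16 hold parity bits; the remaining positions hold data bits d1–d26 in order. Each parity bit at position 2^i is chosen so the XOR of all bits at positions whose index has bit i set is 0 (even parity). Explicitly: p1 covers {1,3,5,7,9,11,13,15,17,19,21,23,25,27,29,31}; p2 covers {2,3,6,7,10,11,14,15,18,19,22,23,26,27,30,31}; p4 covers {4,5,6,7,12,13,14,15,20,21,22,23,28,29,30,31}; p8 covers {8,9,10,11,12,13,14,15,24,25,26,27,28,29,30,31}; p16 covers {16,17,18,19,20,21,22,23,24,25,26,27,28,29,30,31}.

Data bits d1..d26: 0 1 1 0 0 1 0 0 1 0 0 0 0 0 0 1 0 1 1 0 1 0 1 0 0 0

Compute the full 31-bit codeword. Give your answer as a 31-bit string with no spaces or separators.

0000110101001001000010110101000

Place data at non-parity positions: p1 p2 0 p4 1 1 0 p8 0 1 0 0 1 0 0 p16 0 0 0 0 1 0 1 1 0 1 0 1 0 0 0
p1 (pos 1,3,5,7,9,11,13,15,17,19,21,23,25,27,29,31): XOR of data positions = 0⊕1⊕0⊕0⊕0⊕1⊕0⊕0⊕0⊕1⊕1⊕0⊕0⊕0⊕0 = 0
p2 (pos 2,3,6,7,10,11,14,15,18,19,22,23,26,27,30,31): XOR of data positions = 0⊕1⊕0⊕1⊕0⊕0⊕0⊕0⊕0⊕0⊕1⊕1⊕0⊕0⊕0 = 0
p4 (pos 4,5,6,7,12,13,14,15,20,21,22,23,28,29,30,31): XOR of data positions = 1⊕1⊕0⊕0⊕1⊕0⊕0⊕0⊕1⊕0⊕1⊕1⊕0⊕0⊕0 = 0
p8 (pos 8,9,10,11,12,13,14,15,24,25,26,27,28,29,30,31): XOR of data positions = 0⊕1⊕0⊕0⊕1⊕0⊕0⊕1⊕0⊕1⊕0⊕1⊕0⊕0⊕0 = 1
p16 (pos 16,17,18,19,20,21,22,23,24,25,26,27,28,29,30,31): XOR of data positions = 0⊕0⊕0⊕0⊕1⊕0⊕1⊕1⊕0⊕1⊕0⊕1⊕0⊕0⊕0 = 1
Codeword: 0000110101001001000010110101000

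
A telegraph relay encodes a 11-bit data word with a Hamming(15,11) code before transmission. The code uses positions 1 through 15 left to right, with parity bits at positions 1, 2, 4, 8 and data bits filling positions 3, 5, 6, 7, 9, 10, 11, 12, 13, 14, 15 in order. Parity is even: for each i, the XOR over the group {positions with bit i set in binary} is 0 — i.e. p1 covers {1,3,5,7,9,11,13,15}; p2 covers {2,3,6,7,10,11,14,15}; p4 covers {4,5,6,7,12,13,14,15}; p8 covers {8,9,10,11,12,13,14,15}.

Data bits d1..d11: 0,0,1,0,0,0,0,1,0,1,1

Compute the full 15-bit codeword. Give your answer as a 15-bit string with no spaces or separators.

Place data at non-parity positions: p1 p2 0 p4 0 1 0 p8 0 0 0 1 0 1 1
p1 (pos 1,3,5,7,9,11,13,15): XOR of data positions = 0⊕0⊕0⊕0⊕0⊕0⊕1 = 1
p2 (pos 2,3,6,7,10,11,14,15): XOR of data positions = 0⊕1⊕0⊕0⊕0⊕1⊕1 = 1
p4 (pos 4,5,6,7,12,13,14,15): XOR of data positions = 0⊕1⊕0⊕1⊕0⊕1⊕1 = 0
p8 (pos 8,9,10,11,12,13,14,15): XOR of data positions = 0⊕0⊕0⊕1⊕0⊕1⊕1 = 1
Codeword: 110001010001011

110001010001011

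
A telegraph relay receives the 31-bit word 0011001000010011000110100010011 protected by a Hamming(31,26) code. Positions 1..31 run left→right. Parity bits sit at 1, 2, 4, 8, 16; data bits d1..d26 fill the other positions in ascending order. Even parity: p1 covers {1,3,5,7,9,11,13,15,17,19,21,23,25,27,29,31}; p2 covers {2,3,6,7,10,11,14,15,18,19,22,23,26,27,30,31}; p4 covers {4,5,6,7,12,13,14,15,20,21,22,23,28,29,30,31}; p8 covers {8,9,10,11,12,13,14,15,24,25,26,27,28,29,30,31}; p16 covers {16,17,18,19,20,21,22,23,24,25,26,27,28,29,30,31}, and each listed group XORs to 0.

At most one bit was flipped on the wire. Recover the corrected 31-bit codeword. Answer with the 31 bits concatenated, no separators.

s1 (pos 1,3,5,7,9,11,13,15,17,19,21,23,25,27,29,31): 0⊕1⊕0⊕1⊕0⊕0⊕0⊕1⊕0⊕0⊕1⊕1⊕0⊕1⊕0⊕1 = 1
s2 (pos 2,3,6,7,10,11,14,15,18,19,22,23,26,27,30,31): 0⊕1⊕0⊕1⊕0⊕0⊕0⊕1⊕0⊕0⊕0⊕1⊕0⊕1⊕1⊕1 = 1
s4 (pos 4,5,6,7,12,13,14,15,20,21,22,23,28,29,30,31): 1⊕0⊕0⊕1⊕1⊕0⊕0⊕1⊕1⊕1⊕0⊕1⊕0⊕0⊕1⊕1 = 1
s8 (pos 8,9,10,11,12,13,14,15,24,25,26,27,28,29,30,31): 0⊕0⊕0⊕0⊕1⊕0⊕0⊕1⊕0⊕0⊕0⊕1⊕0⊕0⊕1⊕1 = 1
s16 (pos 16,17,18,19,20,21,22,23,24,25,26,27,28,29,30,31): 1⊕0⊕0⊕0⊕1⊕1⊕0⊕1⊕0⊕0⊕0⊕1⊕0⊕0⊕1⊕1 = 1
Syndrome s16…s1 = 11111 → error at position 31.
Flip position 31: 0011001000010011000110100010011 → 0011001000010011000110100010010

0011001000010011000110100010010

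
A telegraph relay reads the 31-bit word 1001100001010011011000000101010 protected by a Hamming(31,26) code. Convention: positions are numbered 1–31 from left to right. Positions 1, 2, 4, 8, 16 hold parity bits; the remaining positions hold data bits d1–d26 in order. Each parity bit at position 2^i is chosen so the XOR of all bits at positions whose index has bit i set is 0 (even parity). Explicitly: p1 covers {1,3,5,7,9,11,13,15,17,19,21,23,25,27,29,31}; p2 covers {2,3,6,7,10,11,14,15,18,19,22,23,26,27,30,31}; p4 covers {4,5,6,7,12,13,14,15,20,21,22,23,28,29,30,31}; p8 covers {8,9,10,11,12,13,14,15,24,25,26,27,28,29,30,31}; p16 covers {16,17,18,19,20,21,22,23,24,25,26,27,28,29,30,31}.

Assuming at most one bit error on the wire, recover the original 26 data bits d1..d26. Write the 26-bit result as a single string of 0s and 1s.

01000101001011000000101010

s1 (pos 1,3,5,7,9,11,13,15,17,19,21,23,25,27,29,31): 1⊕0⊕1⊕0⊕0⊕0⊕0⊕1⊕0⊕1⊕0⊕0⊕0⊕0⊕0⊕0 = 0
s2 (pos 2,3,6,7,10,11,14,15,18,19,22,23,26,27,30,31): 0⊕0⊕0⊕0⊕1⊕0⊕0⊕1⊕1⊕1⊕0⊕0⊕1⊕0⊕1⊕0 = 0
s4 (pos 4,5,6,7,12,13,14,15,20,21,22,23,28,29,30,31): 1⊕1⊕0⊕0⊕1⊕0⊕0⊕1⊕0⊕0⊕0⊕0⊕1⊕0⊕1⊕0 = 0
s8 (pos 8,9,10,11,12,13,14,15,24,25,26,27,28,29,30,31): 0⊕0⊕1⊕0⊕1⊕0⊕0⊕1⊕0⊕0⊕1⊕0⊕1⊕0⊕1⊕0 = 0
s16 (pos 16,17,18,19,20,21,22,23,24,25,26,27,28,29,30,31): 1⊕0⊕1⊕1⊕0⊕0⊕0⊕0⊕0⊕0⊕1⊕0⊕1⊕0⊕1⊕0 = 0
Syndrome s16…s1 = 00000 → no error.
Read data bits from positions 3,5,6,7,9,10,11,12,13,14,15,17,18,19,20,21,22,23,24,25,26,27,28,29,30,31: 01000101001011000000101010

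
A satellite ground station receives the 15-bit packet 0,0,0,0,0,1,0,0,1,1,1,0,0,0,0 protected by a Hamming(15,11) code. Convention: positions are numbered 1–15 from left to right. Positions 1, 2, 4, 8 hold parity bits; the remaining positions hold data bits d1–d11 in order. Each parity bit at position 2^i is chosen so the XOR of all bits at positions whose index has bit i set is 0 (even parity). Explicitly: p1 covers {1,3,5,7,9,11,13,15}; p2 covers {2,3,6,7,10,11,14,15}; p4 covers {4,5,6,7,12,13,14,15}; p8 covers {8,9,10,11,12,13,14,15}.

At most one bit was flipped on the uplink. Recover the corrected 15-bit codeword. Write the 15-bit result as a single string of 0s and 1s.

000001001110010

s1 (pos 1,3,5,7,9,11,13,15): 0⊕0⊕0⊕0⊕1⊕1⊕0⊕0 = 0
s2 (pos 2,3,6,7,10,11,14,15): 0⊕0⊕1⊕0⊕1⊕1⊕0⊕0 = 1
s4 (pos 4,5,6,7,12,13,14,15): 0⊕0⊕1⊕0⊕0⊕0⊕0⊕0 = 1
s8 (pos 8,9,10,11,12,13,14,15): 0⊕1⊕1⊕1⊕0⊕0⊕0⊕0 = 1
Syndrome s8…s1 = 1110 → error at position 14.
Flip position 14: 000001001110000 → 000001001110010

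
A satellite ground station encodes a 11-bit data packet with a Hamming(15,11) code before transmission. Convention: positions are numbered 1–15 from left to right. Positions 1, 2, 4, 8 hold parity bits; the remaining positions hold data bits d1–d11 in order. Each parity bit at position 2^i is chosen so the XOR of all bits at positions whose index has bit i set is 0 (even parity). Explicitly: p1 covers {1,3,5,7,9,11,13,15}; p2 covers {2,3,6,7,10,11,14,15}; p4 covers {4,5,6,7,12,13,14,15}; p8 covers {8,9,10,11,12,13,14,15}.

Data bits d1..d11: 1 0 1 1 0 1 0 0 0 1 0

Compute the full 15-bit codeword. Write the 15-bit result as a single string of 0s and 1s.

Place data at non-parity positions: p1 p2 1 p4 0 1 1 p8 0 1 0 0 0 1 0
p1 (pos 1,3,5,7,9,11,13,15): XOR of data positions = 1⊕0⊕1⊕0⊕0⊕0⊕0 = 0
p2 (pos 2,3,6,7,10,11,14,15): XOR of data positions = 1⊕1⊕1⊕1⊕0⊕1⊕0 = 1
p4 (pos 4,5,6,7,12,13,14,15): XOR of data positions = 0⊕1⊕1⊕0⊕0⊕1⊕0 = 1
p8 (pos 8,9,10,11,12,13,14,15): XOR of data positions = 0⊕1⊕0⊕0⊕0⊕1⊕0 = 0
Codeword: 011101100100010

011101100100010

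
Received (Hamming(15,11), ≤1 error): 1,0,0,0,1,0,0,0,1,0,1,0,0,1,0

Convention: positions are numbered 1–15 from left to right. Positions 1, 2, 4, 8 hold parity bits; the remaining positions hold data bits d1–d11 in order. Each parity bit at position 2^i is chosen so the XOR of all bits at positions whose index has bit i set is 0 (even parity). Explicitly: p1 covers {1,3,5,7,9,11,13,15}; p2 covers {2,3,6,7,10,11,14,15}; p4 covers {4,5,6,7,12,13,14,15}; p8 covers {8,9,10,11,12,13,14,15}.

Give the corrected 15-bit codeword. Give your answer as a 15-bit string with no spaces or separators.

s1 (pos 1,3,5,7,9,11,13,15): 1⊕0⊕1⊕0⊕1⊕1⊕0⊕0 = 0
s2 (pos 2,3,6,7,10,11,14,15): 0⊕0⊕0⊕0⊕0⊕1⊕1⊕0 = 0
s4 (pos 4,5,6,7,12,13,14,15): 0⊕1⊕0⊕0⊕0⊕0⊕1⊕0 = 0
s8 (pos 8,9,10,11,12,13,14,15): 0⊕1⊕0⊕1⊕0⊕0⊕1⊕0 = 1
Syndrome s8…s1 = 1000 → error at position 8.
Flip position 8: 100010001010010 → 100010011010010

100010011010010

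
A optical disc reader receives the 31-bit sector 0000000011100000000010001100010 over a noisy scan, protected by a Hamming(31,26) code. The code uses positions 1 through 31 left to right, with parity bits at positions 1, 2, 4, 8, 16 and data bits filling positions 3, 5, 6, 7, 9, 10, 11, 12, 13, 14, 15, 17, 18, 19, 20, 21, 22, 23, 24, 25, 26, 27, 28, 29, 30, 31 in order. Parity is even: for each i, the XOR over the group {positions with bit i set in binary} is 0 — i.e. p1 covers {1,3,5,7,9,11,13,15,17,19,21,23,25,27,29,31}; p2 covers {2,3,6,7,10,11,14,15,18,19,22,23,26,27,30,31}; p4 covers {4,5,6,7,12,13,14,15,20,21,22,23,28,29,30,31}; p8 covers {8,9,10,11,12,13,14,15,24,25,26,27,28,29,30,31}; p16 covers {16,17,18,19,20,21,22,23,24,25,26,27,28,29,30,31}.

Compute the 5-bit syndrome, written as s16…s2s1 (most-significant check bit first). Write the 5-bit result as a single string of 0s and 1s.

00000

s1 (pos 1,3,5,7,9,11,13,15,17,19,21,23,25,27,29,31): 0⊕0⊕0⊕0⊕1⊕1⊕0⊕0⊕0⊕0⊕1⊕0⊕1⊕0⊕0⊕0 = 0
s2 (pos 2,3,6,7,10,11,14,15,18,19,22,23,26,27,30,31): 0⊕0⊕0⊕0⊕1⊕1⊕0⊕0⊕0⊕0⊕0⊕0⊕1⊕0⊕1⊕0 = 0
s4 (pos 4,5,6,7,12,13,14,15,20,21,22,23,28,29,30,31): 0⊕0⊕0⊕0⊕0⊕0⊕0⊕0⊕0⊕1⊕0⊕0⊕0⊕0⊕1⊕0 = 0
s8 (pos 8,9,10,11,12,13,14,15,24,25,26,27,28,29,30,31): 0⊕1⊕1⊕1⊕0⊕0⊕0⊕0⊕0⊕1⊕1⊕0⊕0⊕0⊕1⊕0 = 0
s16 (pos 16,17,18,19,20,21,22,23,24,25,26,27,28,29,30,31): 0⊕0⊕0⊕0⊕0⊕1⊕0⊕0⊕0⊕1⊕1⊕0⊕0⊕0⊕1⊕0 = 0
Syndrome s16…s1 = 00000 → no error.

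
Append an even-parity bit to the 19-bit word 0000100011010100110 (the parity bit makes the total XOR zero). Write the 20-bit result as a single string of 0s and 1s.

00001000110101001101

XOR of the 19 data bits: 0⊕0⊕0⊕0⊕1⊕0⊕0⊕0⊕1⊕1⊕0⊕1⊕0⊕1⊕0⊕0⊕1⊕1⊕0 = 1
Parity bit = 1 (so all 20 bits XOR to 0).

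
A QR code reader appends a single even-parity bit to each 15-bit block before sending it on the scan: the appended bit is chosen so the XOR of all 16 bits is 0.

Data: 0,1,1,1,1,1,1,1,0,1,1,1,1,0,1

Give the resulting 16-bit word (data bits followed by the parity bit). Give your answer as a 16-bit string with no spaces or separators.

0111111101111010

XOR of the 15 data bits: 0⊕1⊕1⊕1⊕1⊕1⊕1⊕1⊕0⊕1⊕1⊕1⊕1⊕0⊕1 = 0
Parity bit = 0 (so all 16 bits XOR to 0).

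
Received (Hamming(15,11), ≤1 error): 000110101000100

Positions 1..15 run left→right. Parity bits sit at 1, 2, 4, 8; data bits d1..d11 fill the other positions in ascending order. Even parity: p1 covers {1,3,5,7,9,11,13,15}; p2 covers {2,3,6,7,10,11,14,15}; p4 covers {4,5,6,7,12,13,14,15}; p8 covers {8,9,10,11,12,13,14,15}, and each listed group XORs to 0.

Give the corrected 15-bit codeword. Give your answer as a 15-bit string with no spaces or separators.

s1 (pos 1,3,5,7,9,11,13,15): 0⊕0⊕1⊕1⊕1⊕0⊕1⊕0 = 0
s2 (pos 2,3,6,7,10,11,14,15): 0⊕0⊕0⊕1⊕0⊕0⊕0⊕0 = 1
s4 (pos 4,5,6,7,12,13,14,15): 1⊕1⊕0⊕1⊕0⊕1⊕0⊕0 = 0
s8 (pos 8,9,10,11,12,13,14,15): 0⊕1⊕0⊕0⊕0⊕1⊕0⊕0 = 0
Syndrome s8…s1 = 0010 → error at position 2.
Flip position 2: 000110101000100 → 010110101000100

010110101000100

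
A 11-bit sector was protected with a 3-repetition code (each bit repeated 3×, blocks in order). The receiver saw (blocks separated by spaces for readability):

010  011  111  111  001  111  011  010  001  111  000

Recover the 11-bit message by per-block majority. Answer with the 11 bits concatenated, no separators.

Block 1 (010): 1 one → 0
Block 2 (011): 2 ones → 1
Block 3 (111): 3 ones → 1
Block 4 (111): 3 ones → 1
Block 5 (001): 1 one → 0
Block 6 (111): 3 ones → 1
Block 7 (011): 2 ones → 1
Block 8 (010): 1 one → 0
Block 9 (001): 1 one → 0
Block 10 (111): 3 ones → 1
Block 11 (000): 0 ones → 0

01110110010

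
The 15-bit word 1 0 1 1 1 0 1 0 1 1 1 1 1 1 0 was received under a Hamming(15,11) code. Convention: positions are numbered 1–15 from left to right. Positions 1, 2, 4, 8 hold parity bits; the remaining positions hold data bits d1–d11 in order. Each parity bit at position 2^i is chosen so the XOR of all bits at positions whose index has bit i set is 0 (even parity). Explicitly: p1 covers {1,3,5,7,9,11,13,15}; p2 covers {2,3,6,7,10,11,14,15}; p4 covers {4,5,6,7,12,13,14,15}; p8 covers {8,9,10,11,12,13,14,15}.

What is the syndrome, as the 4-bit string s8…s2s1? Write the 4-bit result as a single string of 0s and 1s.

s1 (pos 1,3,5,7,9,11,13,15): 1⊕1⊕1⊕1⊕1⊕1⊕1⊕0 = 1
s2 (pos 2,3,6,7,10,11,14,15): 0⊕1⊕0⊕1⊕1⊕1⊕1⊕0 = 1
s4 (pos 4,5,6,7,12,13,14,15): 1⊕1⊕0⊕1⊕1⊕1⊕1⊕0 = 0
s8 (pos 8,9,10,11,12,13,14,15): 0⊕1⊕1⊕1⊕1⊕1⊕1⊕0 = 0
Syndrome s8…s1 = 0011 → error at position 3.

0011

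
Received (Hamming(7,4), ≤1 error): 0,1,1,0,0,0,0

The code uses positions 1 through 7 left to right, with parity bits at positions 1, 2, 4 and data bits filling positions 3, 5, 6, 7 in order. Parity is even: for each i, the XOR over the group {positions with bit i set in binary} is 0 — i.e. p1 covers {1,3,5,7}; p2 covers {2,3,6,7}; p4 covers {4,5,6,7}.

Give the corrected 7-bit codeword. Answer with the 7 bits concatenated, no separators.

s1 (pos 1,3,5,7): 0⊕1⊕0⊕0 = 1
s2 (pos 2,3,6,7): 1⊕1⊕0⊕0 = 0
s4 (pos 4,5,6,7): 0⊕0⊕0⊕0 = 0
Syndrome s4…s1 = 001 → error at position 1.
Flip position 1: 0110000 → 1110000

1110000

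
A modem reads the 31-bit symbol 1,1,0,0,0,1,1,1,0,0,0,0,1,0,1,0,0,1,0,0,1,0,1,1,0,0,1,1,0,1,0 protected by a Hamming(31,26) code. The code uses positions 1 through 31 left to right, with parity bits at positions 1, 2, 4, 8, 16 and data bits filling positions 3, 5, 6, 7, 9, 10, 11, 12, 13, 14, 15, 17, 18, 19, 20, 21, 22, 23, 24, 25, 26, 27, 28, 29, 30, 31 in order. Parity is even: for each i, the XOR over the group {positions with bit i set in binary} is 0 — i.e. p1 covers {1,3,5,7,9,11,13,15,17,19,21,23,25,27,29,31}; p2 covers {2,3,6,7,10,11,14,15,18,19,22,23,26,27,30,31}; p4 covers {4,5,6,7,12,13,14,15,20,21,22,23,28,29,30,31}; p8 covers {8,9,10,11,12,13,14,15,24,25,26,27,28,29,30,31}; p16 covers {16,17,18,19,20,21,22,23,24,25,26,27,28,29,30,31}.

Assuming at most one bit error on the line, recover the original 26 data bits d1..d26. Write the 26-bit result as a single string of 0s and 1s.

00110000101010010111011010

s1 (pos 1,3,5,7,9,11,13,15,17,19,21,23,25,27,29,31): 1⊕0⊕0⊕1⊕0⊕0⊕1⊕1⊕0⊕0⊕1⊕1⊕0⊕1⊕0⊕0 = 1
s2 (pos 2,3,6,7,10,11,14,15,18,19,22,23,26,27,30,31): 1⊕0⊕1⊕1⊕0⊕0⊕0⊕1⊕1⊕0⊕0⊕1⊕0⊕1⊕1⊕0 = 0
s4 (pos 4,5,6,7,12,13,14,15,20,21,22,23,28,29,30,31): 0⊕0⊕1⊕1⊕0⊕1⊕0⊕1⊕0⊕1⊕0⊕1⊕1⊕0⊕1⊕0 = 0
s8 (pos 8,9,10,11,12,13,14,15,24,25,26,27,28,29,30,31): 1⊕0⊕0⊕0⊕0⊕1⊕0⊕1⊕1⊕0⊕0⊕1⊕1⊕0⊕1⊕0 = 1
s16 (pos 16,17,18,19,20,21,22,23,24,25,26,27,28,29,30,31): 0⊕0⊕1⊕0⊕0⊕1⊕0⊕1⊕1⊕0⊕0⊕1⊕1⊕0⊕1⊕0 = 1
Syndrome s16…s1 = 11001 → error at position 25.
Flip position 25: 1100011100001010010010110011010 → 1100011100001010010010111011010
Read data bits from positions 3,5,6,7,9,10,11,12,13,14,15,17,18,19,20,21,22,23,24,25,26,27,28,29,30,31: 00110000101010010111011010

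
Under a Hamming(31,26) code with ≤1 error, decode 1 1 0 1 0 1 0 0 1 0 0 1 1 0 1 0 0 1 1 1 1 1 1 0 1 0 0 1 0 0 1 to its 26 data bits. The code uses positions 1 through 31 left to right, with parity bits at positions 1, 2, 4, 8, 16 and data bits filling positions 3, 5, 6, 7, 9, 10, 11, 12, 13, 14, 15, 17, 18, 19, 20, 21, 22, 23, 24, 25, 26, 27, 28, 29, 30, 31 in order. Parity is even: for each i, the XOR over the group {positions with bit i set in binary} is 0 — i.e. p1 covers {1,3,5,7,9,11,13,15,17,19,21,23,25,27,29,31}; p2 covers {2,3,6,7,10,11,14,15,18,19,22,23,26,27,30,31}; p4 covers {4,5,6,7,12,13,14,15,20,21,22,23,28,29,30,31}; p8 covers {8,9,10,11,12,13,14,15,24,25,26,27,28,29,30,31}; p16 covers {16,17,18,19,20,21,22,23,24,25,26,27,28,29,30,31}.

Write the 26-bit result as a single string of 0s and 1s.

00101001101011111101001101

s1 (pos 1,3,5,7,9,11,13,15,17,19,21,23,25,27,29,31): 1⊕0⊕0⊕0⊕1⊕0⊕1⊕1⊕0⊕1⊕1⊕1⊕1⊕0⊕0⊕1 = 1
s2 (pos 2,3,6,7,10,11,14,15,18,19,22,23,26,27,30,31): 1⊕0⊕1⊕0⊕0⊕0⊕0⊕1⊕1⊕1⊕1⊕1⊕0⊕0⊕0⊕1 = 0
s4 (pos 4,5,6,7,12,13,14,15,20,21,22,23,28,29,30,31): 1⊕0⊕1⊕0⊕1⊕1⊕0⊕1⊕1⊕1⊕1⊕1⊕1⊕0⊕0⊕1 = 1
s8 (pos 8,9,10,11,12,13,14,15,24,25,26,27,28,29,30,31): 0⊕1⊕0⊕0⊕1⊕1⊕0⊕1⊕0⊕1⊕0⊕0⊕1⊕0⊕0⊕1 = 1
s16 (pos 16,17,18,19,20,21,22,23,24,25,26,27,28,29,30,31): 0⊕0⊕1⊕1⊕1⊕1⊕1⊕1⊕0⊕1⊕0⊕0⊕1⊕0⊕0⊕1 = 1
Syndrome s16…s1 = 11101 → error at position 29.
Flip position 29: 1101010010011010011111101001001 → 1101010010011010011111101001101
Read data bits from positions 3,5,6,7,9,10,11,12,13,14,15,17,18,19,20,21,22,23,24,25,26,27,28,29,30,31: 00101001101011111101001101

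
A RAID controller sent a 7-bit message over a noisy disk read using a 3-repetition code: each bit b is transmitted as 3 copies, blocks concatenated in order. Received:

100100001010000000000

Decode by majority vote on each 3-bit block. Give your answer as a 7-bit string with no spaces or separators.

Block 1 (100): 1 one → 0
Block 2 (100): 1 one → 0
Block 3 (001): 1 one → 0
Block 4 (010): 1 one → 0
Block 5 (000): 0 ones → 0
Block 6 (000): 0 ones → 0
Block 7 (000): 0 ones → 0

0000000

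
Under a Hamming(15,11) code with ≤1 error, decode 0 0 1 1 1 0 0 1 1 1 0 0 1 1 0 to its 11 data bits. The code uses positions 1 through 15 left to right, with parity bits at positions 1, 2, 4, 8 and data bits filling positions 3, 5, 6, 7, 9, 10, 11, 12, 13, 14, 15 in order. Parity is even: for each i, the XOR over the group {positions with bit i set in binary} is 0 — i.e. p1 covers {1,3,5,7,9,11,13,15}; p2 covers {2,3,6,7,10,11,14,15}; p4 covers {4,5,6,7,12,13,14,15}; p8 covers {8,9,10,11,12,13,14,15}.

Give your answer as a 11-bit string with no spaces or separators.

s1 (pos 1,3,5,7,9,11,13,15): 0⊕1⊕1⊕0⊕1⊕0⊕1⊕0 = 0
s2 (pos 2,3,6,7,10,11,14,15): 0⊕1⊕0⊕0⊕1⊕0⊕1⊕0 = 1
s4 (pos 4,5,6,7,12,13,14,15): 1⊕1⊕0⊕0⊕0⊕1⊕1⊕0 = 0
s8 (pos 8,9,10,11,12,13,14,15): 1⊕1⊕1⊕0⊕0⊕1⊕1⊕0 = 1
Syndrome s8…s1 = 1010 → error at position 10.
Flip position 10: 001110011100110 → 001110011000110
Read data bits from positions 3,5,6,7,9,10,11,12,13,14,15: 11001000110

11001000110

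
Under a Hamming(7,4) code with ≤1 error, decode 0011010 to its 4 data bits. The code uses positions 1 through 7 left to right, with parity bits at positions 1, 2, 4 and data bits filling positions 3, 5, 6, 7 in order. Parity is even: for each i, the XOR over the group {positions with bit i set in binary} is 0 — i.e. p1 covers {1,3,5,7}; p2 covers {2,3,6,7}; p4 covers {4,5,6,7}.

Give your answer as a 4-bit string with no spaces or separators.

s1 (pos 1,3,5,7): 0⊕1⊕0⊕0 = 1
s2 (pos 2,3,6,7): 0⊕1⊕1⊕0 = 0
s4 (pos 4,5,6,7): 1⊕0⊕1⊕0 = 0
Syndrome s4…s1 = 001 → error at position 1.
Flip position 1: 0011010 → 1011010
Read data bits from positions 3,5,6,7: 1010

1010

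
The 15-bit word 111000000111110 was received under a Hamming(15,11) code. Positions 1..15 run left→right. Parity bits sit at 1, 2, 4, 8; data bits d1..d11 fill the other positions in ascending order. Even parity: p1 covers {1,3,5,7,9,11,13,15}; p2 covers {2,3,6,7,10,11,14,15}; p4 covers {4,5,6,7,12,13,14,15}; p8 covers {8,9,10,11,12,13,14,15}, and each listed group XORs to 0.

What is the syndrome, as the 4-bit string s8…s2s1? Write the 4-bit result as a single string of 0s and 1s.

s1 (pos 1,3,5,7,9,11,13,15): 1⊕1⊕0⊕0⊕0⊕1⊕1⊕0 = 0
s2 (pos 2,3,6,7,10,11,14,15): 1⊕1⊕0⊕0⊕1⊕1⊕1⊕0 = 1
s4 (pos 4,5,6,7,12,13,14,15): 0⊕0⊕0⊕0⊕1⊕1⊕1⊕0 = 1
s8 (pos 8,9,10,11,12,13,14,15): 0⊕0⊕1⊕1⊕1⊕1⊕1⊕0 = 1
Syndrome s8…s1 = 1110 → error at position 14.

1110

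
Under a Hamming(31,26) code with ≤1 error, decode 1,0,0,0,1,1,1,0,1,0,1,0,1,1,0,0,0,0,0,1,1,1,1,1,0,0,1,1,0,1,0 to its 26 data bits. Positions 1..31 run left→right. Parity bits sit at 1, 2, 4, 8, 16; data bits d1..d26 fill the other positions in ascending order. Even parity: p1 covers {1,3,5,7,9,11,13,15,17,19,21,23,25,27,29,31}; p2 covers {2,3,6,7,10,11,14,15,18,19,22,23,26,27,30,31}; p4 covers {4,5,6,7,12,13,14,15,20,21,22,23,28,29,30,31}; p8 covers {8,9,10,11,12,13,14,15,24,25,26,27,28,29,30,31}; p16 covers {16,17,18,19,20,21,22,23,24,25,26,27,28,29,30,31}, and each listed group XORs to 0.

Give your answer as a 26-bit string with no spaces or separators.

s1 (pos 1,3,5,7,9,11,13,15,17,19,21,23,25,27,29,31): 1⊕0⊕1⊕1⊕1⊕1⊕1⊕0⊕0⊕0⊕1⊕1⊕0⊕1⊕0⊕0 = 1
s2 (pos 2,3,6,7,10,11,14,15,18,19,22,23,26,27,30,31): 0⊕0⊕1⊕1⊕0⊕1⊕1⊕0⊕0⊕0⊕1⊕1⊕0⊕1⊕1⊕0 = 0
s4 (pos 4,5,6,7,12,13,14,15,20,21,22,23,28,29,30,31): 0⊕1⊕1⊕1⊕0⊕1⊕1⊕0⊕1⊕1⊕1⊕1⊕1⊕0⊕1⊕0 = 1
s8 (pos 8,9,10,11,12,13,14,15,24,25,26,27,28,29,30,31): 0⊕1⊕0⊕1⊕0⊕1⊕1⊕0⊕1⊕0⊕0⊕1⊕1⊕0⊕1⊕0 = 0
s16 (pos 16,17,18,19,20,21,22,23,24,25,26,27,28,29,30,31): 0⊕0⊕0⊕0⊕1⊕1⊕1⊕1⊕1⊕0⊕0⊕1⊕1⊕0⊕1⊕0 = 0
Syndrome s16…s1 = 00101 → error at position 5.
Flip position 5: 1000111010101100000111110011010 → 1000011010101100000111110011010
Read data bits from positions 3,5,6,7,9,10,11,12,13,14,15,17,18,19,20,21,22,23,24,25,26,27,28,29,30,31: 00111010110000111110011010

00111010110000111110011010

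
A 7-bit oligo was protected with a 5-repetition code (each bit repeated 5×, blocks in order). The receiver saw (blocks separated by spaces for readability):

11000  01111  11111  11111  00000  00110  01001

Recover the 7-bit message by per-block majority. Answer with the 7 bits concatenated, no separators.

Block 1 (11000): 2 ones → 0
Block 2 (01111): 4 ones → 1
Block 3 (11111): 5 ones → 1
Block 4 (11111): 5 ones → 1
Block 5 (00000): 0 ones → 0
Block 6 (00110): 2 ones → 0
Block 7 (01001): 2 ones → 0

0111000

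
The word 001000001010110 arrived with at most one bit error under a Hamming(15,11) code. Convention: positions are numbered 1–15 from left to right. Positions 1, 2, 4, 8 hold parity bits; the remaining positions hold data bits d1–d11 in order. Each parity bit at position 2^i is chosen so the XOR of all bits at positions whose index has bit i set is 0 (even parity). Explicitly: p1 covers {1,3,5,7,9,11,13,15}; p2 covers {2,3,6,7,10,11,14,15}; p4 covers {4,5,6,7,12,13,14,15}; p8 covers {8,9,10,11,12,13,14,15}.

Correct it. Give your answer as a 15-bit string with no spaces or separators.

s1 (pos 1,3,5,7,9,11,13,15): 0⊕1⊕0⊕0⊕1⊕1⊕1⊕0 = 0
s2 (pos 2,3,6,7,10,11,14,15): 0⊕1⊕0⊕0⊕0⊕1⊕1⊕0 = 1
s4 (pos 4,5,6,7,12,13,14,15): 0⊕0⊕0⊕0⊕0⊕1⊕1⊕0 = 0
s8 (pos 8,9,10,11,12,13,14,15): 0⊕1⊕0⊕1⊕0⊕1⊕1⊕0 = 0
Syndrome s8…s1 = 0010 → error at position 2.
Flip position 2: 001000001010110 → 011000001010110

011000001010110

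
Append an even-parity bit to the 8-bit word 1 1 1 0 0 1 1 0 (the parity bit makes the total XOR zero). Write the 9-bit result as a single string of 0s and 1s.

XOR of the 8 data bits: 1⊕1⊕1⊕0⊕0⊕1⊕1⊕0 = 1
Parity bit = 1 (so all 9 bits XOR to 0).

111001101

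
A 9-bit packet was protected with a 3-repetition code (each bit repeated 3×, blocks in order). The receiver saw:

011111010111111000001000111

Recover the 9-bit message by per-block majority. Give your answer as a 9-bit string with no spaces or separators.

Block 1 (011): 2 ones → 1
Block 2 (111): 3 ones → 1
Block 3 (010): 1 one → 0
Block 4 (111): 3 ones → 1
Block 5 (111): 3 ones → 1
Block 6 (000): 0 ones → 0
Block 7 (001): 1 one → 0
Block 8 (000): 0 ones → 0
Block 9 (111): 3 ones → 1

110110001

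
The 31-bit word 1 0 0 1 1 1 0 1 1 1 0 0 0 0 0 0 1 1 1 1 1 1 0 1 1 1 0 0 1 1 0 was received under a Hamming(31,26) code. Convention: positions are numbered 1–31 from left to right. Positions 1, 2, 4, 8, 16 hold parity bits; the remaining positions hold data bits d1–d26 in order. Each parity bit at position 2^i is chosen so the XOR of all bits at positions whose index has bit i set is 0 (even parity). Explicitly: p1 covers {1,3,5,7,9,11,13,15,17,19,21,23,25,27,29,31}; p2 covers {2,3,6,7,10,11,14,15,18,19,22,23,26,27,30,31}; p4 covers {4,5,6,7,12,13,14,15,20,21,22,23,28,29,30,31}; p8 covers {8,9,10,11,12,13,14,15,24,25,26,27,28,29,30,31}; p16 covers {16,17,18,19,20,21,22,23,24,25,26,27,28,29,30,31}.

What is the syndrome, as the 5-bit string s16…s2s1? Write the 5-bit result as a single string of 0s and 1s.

s1 (pos 1,3,5,7,9,11,13,15,17,19,21,23,25,27,29,31): 1⊕0⊕1⊕0⊕1⊕0⊕0⊕0⊕1⊕1⊕1⊕0⊕1⊕0⊕1⊕0 = 0
s2 (pos 2,3,6,7,10,11,14,15,18,19,22,23,26,27,30,31): 0⊕0⊕1⊕0⊕1⊕0⊕0⊕0⊕1⊕1⊕1⊕0⊕1⊕0⊕1⊕0 = 1
s4 (pos 4,5,6,7,12,13,14,15,20,21,22,23,28,29,30,31): 1⊕1⊕1⊕0⊕0⊕0⊕0⊕0⊕1⊕1⊕1⊕0⊕0⊕1⊕1⊕0 = 0
s8 (pos 8,9,10,11,12,13,14,15,24,25,26,27,28,29,30,31): 1⊕1⊕1⊕0⊕0⊕0⊕0⊕0⊕1⊕1⊕1⊕0⊕0⊕1⊕1⊕0 = 0
s16 (pos 16,17,18,19,20,21,22,23,24,25,26,27,28,29,30,31): 0⊕1⊕1⊕1⊕1⊕1⊕1⊕0⊕1⊕1⊕1⊕0⊕0⊕1⊕1⊕0 = 1
Syndrome s16…s1 = 10010 → error at position 18.

10010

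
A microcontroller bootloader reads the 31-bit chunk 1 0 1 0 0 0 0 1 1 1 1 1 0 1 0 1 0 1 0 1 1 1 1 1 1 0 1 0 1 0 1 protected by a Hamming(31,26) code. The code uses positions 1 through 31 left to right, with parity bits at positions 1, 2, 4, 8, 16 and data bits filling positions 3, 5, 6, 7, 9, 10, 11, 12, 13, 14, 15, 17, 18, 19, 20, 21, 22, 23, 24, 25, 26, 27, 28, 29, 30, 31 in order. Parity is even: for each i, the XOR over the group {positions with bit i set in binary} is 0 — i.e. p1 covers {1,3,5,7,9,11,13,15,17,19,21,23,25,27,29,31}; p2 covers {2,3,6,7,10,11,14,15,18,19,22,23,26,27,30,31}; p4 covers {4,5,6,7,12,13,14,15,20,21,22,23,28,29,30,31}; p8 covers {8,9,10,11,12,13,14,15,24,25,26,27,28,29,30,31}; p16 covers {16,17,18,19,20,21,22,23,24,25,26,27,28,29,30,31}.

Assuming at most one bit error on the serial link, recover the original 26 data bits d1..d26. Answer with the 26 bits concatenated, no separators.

10001111010010111111110101

s1 (pos 1,3,5,7,9,11,13,15,17,19,21,23,25,27,29,31): 1⊕1⊕0⊕0⊕1⊕1⊕0⊕0⊕0⊕0⊕1⊕1⊕1⊕1⊕1⊕1 = 0
s2 (pos 2,3,6,7,10,11,14,15,18,19,22,23,26,27,30,31): 0⊕1⊕0⊕0⊕1⊕1⊕1⊕0⊕1⊕0⊕1⊕1⊕0⊕1⊕0⊕1 = 1
s4 (pos 4,5,6,7,12,13,14,15,20,21,22,23,28,29,30,31): 0⊕0⊕0⊕0⊕1⊕0⊕1⊕0⊕1⊕1⊕1⊕1⊕0⊕1⊕0⊕1 = 0
s8 (pos 8,9,10,11,12,13,14,15,24,25,26,27,28,29,30,31): 1⊕1⊕1⊕1⊕1⊕0⊕1⊕0⊕1⊕1⊕0⊕1⊕0⊕1⊕0⊕1 = 1
s16 (pos 16,17,18,19,20,21,22,23,24,25,26,27,28,29,30,31): 1⊕0⊕1⊕0⊕1⊕1⊕1⊕1⊕1⊕1⊕0⊕1⊕0⊕1⊕0⊕1 = 1
Syndrome s16…s1 = 11010 → error at position 26.
Flip position 26: 1010000111110101010111111010101 → 1010000111110101010111111110101
Read data bits from positions 3,5,6,7,9,10,11,12,13,14,15,17,18,19,20,21,22,23,24,25,26,27,28,29,30,31: 10001111010010111111110101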